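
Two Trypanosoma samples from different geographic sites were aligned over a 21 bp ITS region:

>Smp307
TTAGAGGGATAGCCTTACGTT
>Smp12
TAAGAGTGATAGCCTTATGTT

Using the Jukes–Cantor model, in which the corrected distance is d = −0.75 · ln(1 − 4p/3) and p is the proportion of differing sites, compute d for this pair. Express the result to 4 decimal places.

Mismatches occur at site 2 (T↔A), site 7 (G↔T), site 18 (C↔T).
p = 3/21 = 0.142857.
d = −0.75 · ln(1 − (4/3)·0.142857) = −0.75 · ln(0.809524) = −0.75 · (-0.211309) = 0.1585.

0.1585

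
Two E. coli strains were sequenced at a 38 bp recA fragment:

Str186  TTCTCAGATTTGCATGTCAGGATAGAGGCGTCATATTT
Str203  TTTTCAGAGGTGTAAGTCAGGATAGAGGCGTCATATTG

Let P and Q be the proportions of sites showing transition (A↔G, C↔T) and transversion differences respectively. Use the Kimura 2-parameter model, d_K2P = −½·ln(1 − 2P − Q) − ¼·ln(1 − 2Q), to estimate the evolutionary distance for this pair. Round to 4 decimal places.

0.1773

The sequences differ at positions 3 (C/T, transition), 9 (T/G, transversion), 10 (T/G, transversion), 13 (C/T, transition), 15 (T/A, transversion), 38 (T/G, transversion).
Of the 6 differences, 2 transitions and 4 transversions over 38 sites: P = 2/38 = 0.052632, Q = 4/38 = 0.105263.
d = −0.5·ln(0.789473) − 0.25·ln(0.789474) = −0.5·(-0.236390) − 0.25·(-0.236388) = 0.1773.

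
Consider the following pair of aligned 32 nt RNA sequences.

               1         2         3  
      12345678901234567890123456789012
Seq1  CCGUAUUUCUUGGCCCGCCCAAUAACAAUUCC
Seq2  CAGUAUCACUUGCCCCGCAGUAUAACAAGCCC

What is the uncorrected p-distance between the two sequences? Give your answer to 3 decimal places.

Mismatches occur at site 2 (C↔A), site 7 (U↔C), site 8 (U↔A), site 13 (G↔C), site 19 (C↔A), site 20 (C↔G), site 21 (A↔U), site 29 (U↔G), site 30 (U↔C).
There are 9 differences over 32 sites, so p = 9/32 = 0.281.

0.281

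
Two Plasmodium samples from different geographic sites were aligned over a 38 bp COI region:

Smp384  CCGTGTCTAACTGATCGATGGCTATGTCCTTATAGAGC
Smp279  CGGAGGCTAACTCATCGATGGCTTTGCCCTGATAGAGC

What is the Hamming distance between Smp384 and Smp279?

7

The sequences differ at positions 2 (C/G), 4 (T/A), 6 (T/G), 13 (G/C), 24 (A/T), 27 (T/C), 31 (T/G).
That gives 7 mismatches out of 38 aligned sites, so the Hamming distance is 7.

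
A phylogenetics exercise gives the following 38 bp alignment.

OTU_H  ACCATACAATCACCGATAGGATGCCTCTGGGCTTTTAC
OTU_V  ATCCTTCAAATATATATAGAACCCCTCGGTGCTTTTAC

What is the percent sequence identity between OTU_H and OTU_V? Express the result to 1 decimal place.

Mismatches occur at site 2 (C/T), site 4 (A/C), site 6 (A/T), site 10 (T/A), site 11 (C/T), site 13 (C/T), site 14 (C/A), site 15 (G/T), site 20 (G/A), site 22 (T/C), site 23 (G/C), site 28 (T/G), site 30 (G/T).
25 of the 38 sites match, so the percent identity is 25/38 × 100 = 65.8%.

65.8%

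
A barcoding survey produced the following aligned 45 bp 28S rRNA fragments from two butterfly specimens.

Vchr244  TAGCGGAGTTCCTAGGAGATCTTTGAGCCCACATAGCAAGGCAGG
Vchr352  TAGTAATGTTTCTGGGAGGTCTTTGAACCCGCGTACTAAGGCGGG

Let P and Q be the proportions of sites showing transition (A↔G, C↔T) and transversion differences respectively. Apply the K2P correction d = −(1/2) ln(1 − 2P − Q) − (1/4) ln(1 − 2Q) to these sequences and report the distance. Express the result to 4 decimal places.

0.4043

The sequences differ at positions 4 (C/T, transition), 5 (G/A, transition), 6 (G/A, transition), 7 (A/T, transversion), 11 (C/T, transition), 14 (A/G, transition), 19 (A/G, transition), 27 (G/A, transition), 31 (A/G, transition), 33 (A/G, transition), 36 (G/C, transversion), 37 (C/T, transition), 43 (A/G, transition).
Of the 13 differences, 11 transitions and 2 transversions over 45 sites: P = 11/45 = 0.244444, Q = 2/45 = 0.044444.
d = −0.5·ln(0.466668) − 0.25·ln(0.911112) = −0.5·(-0.762137) − 0.25·(-0.093089) = 0.4043.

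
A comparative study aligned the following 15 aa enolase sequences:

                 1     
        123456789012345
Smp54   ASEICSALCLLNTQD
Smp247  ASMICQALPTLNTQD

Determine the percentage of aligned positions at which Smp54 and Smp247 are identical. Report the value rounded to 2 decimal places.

Differing sites — 3:E/M; 6:S/Q; 9:C/P; 10:L/T.
11 of the 15 sites match, so the percent identity is 11/15 × 100 = 73.33%.

73.33%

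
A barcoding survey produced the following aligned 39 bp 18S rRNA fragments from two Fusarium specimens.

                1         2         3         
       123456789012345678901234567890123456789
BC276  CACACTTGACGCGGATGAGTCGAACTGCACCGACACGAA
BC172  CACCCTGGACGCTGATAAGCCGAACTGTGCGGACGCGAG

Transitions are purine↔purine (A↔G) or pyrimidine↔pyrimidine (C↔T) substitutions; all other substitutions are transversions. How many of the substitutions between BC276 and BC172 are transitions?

6

The sequences differ at positions 4 (A/C, transversion), 7 (T/G, transversion), 13 (G/T, transversion), 17 (G/A, transition), 20 (T/C, transition), 28 (C/T, transition), 29 (A/G, transition), 31 (C/G, transversion), 35 (A/G, transition), 39 (A/G, transition).
Of the 10 differences, 6 transitions and 4 transversions, so the answer is 6.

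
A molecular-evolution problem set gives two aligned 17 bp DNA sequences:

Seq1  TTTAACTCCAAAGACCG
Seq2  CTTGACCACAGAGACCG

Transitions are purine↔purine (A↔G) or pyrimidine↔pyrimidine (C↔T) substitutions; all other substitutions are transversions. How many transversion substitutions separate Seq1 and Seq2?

1

The sequences differ at positions 1 (T/C, transition), 4 (A/G, transition), 7 (T/C, transition), 8 (C/A, transversion), 11 (A/G, transition).
Of the 5 differences, 4 transitions and 1 transversion, so the answer is 1.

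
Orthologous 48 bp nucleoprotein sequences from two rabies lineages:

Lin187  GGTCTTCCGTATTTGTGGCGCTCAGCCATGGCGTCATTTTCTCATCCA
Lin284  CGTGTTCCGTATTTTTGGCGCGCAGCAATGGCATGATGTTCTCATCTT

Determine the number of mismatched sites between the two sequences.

The sequences differ at positions 1 (G/C), 4 (C/G), 15 (G/T), 22 (T/G), 27 (C/A), 33 (G/A), 35 (C/G), 38 (T/G), 47 (C/T), 48 (A/T).
That gives 10 mismatches out of 48 aligned sites, so the Hamming distance is 10.

10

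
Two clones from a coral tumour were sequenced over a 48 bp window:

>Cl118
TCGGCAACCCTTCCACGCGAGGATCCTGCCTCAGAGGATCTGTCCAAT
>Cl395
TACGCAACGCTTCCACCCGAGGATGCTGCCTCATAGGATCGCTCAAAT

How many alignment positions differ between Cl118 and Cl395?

Mismatches occur at site 2 (C→A), site 3 (G→C), site 9 (C→G), site 17 (G→C), site 25 (C→G), site 34 (G→T), site 41 (T→G), site 42 (G→C), site 45 (C→A).
That gives 9 mismatches out of 48 aligned sites, so the Hamming distance is 9.

9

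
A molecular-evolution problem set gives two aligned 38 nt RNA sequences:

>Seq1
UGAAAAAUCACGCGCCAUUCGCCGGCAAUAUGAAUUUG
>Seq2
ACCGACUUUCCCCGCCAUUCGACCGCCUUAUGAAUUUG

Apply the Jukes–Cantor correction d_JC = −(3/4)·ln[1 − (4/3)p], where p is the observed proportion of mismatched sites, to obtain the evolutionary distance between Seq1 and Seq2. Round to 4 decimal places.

Differing sites — 1:U/A; 2:G/C; 3:A/C; 4:A/G; 6:A/C; 7:A/U; 9:C/U; 10:A/C; 12:G/C; 22:C/A; 24:G/C; 27:A/C; 28:A/U.
p = 13/38 = 0.342105.
d = −0.75 · ln(1 − (4/3)·0.342105) = −0.75 · ln(0.543860) = −0.75 · (-0.609063) = 0.4568.

0.4568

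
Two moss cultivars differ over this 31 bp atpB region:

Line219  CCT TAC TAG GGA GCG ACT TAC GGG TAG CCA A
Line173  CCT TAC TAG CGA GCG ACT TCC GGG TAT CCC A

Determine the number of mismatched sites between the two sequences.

4

Differing sites — 10:G/C; 20:A/C; 27:G/T; 30:A/C.
That gives 4 mismatches out of 31 aligned sites, so the Hamming distance is 4.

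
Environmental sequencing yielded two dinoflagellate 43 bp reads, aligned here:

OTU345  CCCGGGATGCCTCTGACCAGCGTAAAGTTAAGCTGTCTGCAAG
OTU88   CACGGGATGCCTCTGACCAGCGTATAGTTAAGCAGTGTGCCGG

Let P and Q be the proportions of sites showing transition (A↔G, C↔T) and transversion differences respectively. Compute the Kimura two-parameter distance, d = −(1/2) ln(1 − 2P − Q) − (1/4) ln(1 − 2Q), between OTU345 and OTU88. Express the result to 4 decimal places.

Mismatches occur at site 2 (C↔A, transversion), site 25 (A↔T, transversion), site 34 (T↔A, transversion), site 37 (C↔G, transversion), site 41 (A↔C, transversion), site 42 (A↔G, transition).
Of the 6 differences, 1 transition and 5 transversions over 43 sites: P = 1/43 = 0.023256, Q = 5/43 = 0.116279.
d = −0.5·ln(0.837209) − 0.25·ln(0.767442) = −0.5·(-0.177682) − 0.25·(-0.264692) = 0.1550.

0.1550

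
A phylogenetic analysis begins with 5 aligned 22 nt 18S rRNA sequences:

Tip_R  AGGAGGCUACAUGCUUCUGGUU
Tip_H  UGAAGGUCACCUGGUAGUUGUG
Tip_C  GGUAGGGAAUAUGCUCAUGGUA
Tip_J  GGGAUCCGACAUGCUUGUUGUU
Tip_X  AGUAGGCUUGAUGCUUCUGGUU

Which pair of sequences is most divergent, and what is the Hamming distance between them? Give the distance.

Pairwise Hamming distances:
  Tip_R vs Tip_H: 10
  Tip_R vs Tip_C: 8
  Tip_R vs Tip_J: 6
  Tip_R vs Tip_X: 3
  Tip_H vs Tip_C: 11
  Tip_H vs Tip_J: 10
  Tip_H vs Tip_X: 12
  Tip_C vs Tip_J: 10
  Tip_C vs Tip_X: 8
  Tip_J vs Tip_X: 9
The largest is 12, between Tip_H and Tip_X.

12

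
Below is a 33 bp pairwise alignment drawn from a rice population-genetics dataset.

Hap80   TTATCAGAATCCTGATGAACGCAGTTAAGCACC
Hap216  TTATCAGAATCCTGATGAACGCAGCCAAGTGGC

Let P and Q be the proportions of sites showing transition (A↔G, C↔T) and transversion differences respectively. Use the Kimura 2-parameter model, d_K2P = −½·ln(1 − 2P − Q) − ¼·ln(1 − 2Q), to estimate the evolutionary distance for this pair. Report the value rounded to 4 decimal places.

Mismatches occur at site 25 (T→C, transition), site 26 (T→C, transition), site 30 (C→T, transition), site 31 (A→G, transition), site 32 (C→G, transversion).
Of the 5 differences, 4 transitions and 1 transversion over 33 sites: P = 4/33 = 0.121212, Q = 1/33 = 0.030303.
d = −0.5·ln(0.727273) − 0.25·ln(0.939394) = −0.5·(-0.318453) − 0.25·(-0.062520) = 0.1749.

0.1749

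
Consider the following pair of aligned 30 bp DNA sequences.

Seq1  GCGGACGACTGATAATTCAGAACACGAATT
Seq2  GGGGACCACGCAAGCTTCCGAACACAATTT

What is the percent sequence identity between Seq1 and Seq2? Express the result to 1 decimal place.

66.7%

Mismatches occur at site 2 (C→G), site 7 (G→C), site 10 (T→G), site 11 (G→C), site 13 (T→A), site 14 (A→G), site 15 (A→C), site 19 (A→C), site 26 (G→A), site 28 (A→T).
20 of the 30 sites match, so the percent identity is 20/30 × 100 = 66.7%.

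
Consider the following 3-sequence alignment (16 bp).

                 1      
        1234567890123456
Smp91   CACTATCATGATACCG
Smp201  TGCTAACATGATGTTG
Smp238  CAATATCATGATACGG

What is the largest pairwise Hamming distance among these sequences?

7

Pairwise Hamming distances:
  Smp91 vs Smp201: 6
  Smp91 vs Smp238: 2
  Smp201 vs Smp238: 7
The largest is 7, between Smp201 and Smp238.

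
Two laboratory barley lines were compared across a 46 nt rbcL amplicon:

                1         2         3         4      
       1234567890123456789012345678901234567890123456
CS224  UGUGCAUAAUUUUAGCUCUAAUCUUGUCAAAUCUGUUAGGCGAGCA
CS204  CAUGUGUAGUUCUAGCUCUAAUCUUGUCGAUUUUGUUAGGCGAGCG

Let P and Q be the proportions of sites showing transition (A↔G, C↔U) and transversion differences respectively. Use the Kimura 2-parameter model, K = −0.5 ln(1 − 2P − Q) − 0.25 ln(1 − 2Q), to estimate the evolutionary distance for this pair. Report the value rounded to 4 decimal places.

Differing sites — 1:U/C (Ti); 2:G/A (Ti); 5:C/U (Ti); 6:A/G (Ti); 9:A/G (Ti); 12:U/C (Ti); 29:A/G (Ti); 31:A/U (Tv); 33:C/U (Ti); 46:A/G (Ti).
Of the 10 differences, 9 transitions and 1 transversion over 46 sites: P = 9/46 = 0.195652, Q = 1/46 = 0.021739.
d = −0.5·ln(0.586957) − 0.25·ln(0.956522) = −0.5·(-0.532804) − 0.25·(-0.044451) = 0.2775.

0.2775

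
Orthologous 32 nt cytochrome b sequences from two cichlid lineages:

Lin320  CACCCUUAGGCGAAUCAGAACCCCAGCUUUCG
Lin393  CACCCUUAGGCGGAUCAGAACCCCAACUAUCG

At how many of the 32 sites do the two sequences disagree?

Mismatches occur at site 13 (A/G), site 26 (G/A), site 29 (U/A).
That gives 3 mismatches out of 32 aligned sites, so the Hamming distance is 3.

3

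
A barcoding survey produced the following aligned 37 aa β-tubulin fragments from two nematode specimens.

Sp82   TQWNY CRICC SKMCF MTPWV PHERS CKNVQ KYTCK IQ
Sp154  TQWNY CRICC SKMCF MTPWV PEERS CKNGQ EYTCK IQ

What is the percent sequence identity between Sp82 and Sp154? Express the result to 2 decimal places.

91.89%

Mismatches occur at site 22 (H→E), site 29 (V→G), site 31 (K→E).
34 of the 37 sites match, so the percent identity is 34/37 × 100 = 91.89%.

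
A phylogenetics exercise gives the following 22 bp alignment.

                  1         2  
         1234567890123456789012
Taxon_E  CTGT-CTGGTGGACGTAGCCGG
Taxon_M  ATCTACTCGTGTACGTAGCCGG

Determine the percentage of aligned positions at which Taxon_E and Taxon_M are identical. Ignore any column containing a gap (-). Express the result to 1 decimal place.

Excluding the 1 gap column leaves 21 comparable sites.
The sequences differ at positions 1 (C/A), 3 (G/C), 8 (G/C), 12 (G/T).
17 of the 21 comparable sites match, so the percent identity is 17/21 × 100 = 81.0%.

81.0%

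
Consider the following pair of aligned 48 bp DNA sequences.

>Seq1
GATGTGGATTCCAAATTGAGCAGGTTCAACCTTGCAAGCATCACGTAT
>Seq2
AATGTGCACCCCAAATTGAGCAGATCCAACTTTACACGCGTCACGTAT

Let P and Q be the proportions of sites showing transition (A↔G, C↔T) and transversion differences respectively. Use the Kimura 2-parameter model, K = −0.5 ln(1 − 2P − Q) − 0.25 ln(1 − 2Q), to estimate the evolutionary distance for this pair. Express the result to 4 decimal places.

The sequences differ at positions 1 (G/A, transition), 7 (G/C, transversion), 9 (T/C, transition), 10 (T/C, transition), 24 (G/A, transition), 26 (T/C, transition), 31 (C/T, transition), 34 (G/A, transition), 37 (A/C, transversion), 40 (A/G, transition).
Of the 10 differences, 8 transitions and 2 transversions over 48 sites: P = 8/48 = 0.166667, Q = 2/48 = 0.041667.
d = −0.5·ln(0.624999) − 0.25·ln(0.916666) = −0.5·(-0.470005) − 0.25·(-0.087012) = 0.2568.

0.2568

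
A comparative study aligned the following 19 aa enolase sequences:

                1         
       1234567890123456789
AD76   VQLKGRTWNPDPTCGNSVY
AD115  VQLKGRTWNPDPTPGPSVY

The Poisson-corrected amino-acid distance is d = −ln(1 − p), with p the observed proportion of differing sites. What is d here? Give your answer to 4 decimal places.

Mismatches occur at site 14 (C/P), site 16 (N/P).
p = 2/19 = 0.105263.
d = −ln(1 − 0.105263) = −ln(0.894737) = 0.1112.

0.1112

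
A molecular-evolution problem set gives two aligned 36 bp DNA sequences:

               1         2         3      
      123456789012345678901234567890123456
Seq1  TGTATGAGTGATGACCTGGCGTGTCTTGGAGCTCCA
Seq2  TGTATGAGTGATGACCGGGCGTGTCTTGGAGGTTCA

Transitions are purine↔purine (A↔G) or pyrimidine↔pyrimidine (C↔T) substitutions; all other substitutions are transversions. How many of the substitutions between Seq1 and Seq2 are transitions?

1

The sequences differ at positions 17 (T/G, transversion), 32 (C/G, transversion), 34 (C/T, transition).
Of the 3 differences, 1 transition and 2 transversions, so the answer is 1.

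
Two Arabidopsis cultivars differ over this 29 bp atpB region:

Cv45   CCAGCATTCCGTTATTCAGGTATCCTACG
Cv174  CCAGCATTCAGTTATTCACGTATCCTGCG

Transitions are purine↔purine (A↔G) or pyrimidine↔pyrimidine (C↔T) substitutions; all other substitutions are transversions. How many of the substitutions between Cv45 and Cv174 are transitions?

Differing sites — 10:C/A (Tv); 19:G/C (Tv); 27:A/G (Ti).
Of the 3 differences, 1 transition and 2 transversions, so the answer is 1.

1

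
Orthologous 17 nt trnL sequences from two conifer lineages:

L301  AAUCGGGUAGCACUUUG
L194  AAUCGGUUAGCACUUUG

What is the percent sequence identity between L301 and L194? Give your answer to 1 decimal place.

94.1%

The sequences differ at position 7 (G/U).
16 of the 17 sites match, so the percent identity is 16/17 × 100 = 94.1%.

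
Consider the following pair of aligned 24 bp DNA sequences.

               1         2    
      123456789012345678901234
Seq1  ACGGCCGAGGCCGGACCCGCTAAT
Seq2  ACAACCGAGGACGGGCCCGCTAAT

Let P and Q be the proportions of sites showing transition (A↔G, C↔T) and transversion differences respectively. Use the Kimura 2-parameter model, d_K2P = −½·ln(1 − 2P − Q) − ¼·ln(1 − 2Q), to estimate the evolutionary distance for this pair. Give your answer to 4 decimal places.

The sequences differ at positions 3 (G/A, transition), 4 (G/A, transition), 11 (C/A, transversion), 15 (A/G, transition).
Of the 4 differences, 3 transitions and 1 transversion over 24 sites: P = 3/24 = 0.125000, Q = 1/24 = 0.041667.
d = −0.5·ln(0.708333) − 0.25·ln(0.916666) = −0.5·(-0.344841) − 0.25·(-0.087012) = 0.1942.

0.1942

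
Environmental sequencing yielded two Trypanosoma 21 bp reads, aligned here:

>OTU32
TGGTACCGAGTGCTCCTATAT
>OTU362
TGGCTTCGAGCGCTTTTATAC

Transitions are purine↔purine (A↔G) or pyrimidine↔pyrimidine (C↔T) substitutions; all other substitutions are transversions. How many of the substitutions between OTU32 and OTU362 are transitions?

Differing sites — 4:T/C (Ti); 5:A/T (Tv); 6:C/T (Ti); 11:T/C (Ti); 15:C/T (Ti); 16:C/T (Ti); 21:T/C (Ti).
Of the 7 differences, 6 transitions and 1 transversion, so the answer is 6.

6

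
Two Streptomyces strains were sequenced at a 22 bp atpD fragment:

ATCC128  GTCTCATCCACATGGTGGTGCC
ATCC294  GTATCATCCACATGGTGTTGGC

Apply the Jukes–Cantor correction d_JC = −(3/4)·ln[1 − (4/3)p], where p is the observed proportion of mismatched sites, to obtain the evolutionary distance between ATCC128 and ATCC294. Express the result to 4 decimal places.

Differing sites — 3:C/A; 18:G/T; 21:C/G.
p = 3/22 = 0.136364.
d = −0.75 · ln(1 − (4/3)·0.136364) = −0.75 · ln(0.818181) = −0.75 · (-0.200672) = 0.1505.

0.1505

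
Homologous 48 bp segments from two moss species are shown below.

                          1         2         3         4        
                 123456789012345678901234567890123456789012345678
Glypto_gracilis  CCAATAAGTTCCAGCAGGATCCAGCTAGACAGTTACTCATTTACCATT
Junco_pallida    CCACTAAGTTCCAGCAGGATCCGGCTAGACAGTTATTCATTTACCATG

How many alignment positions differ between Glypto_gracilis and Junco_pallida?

4

Mismatches occur at site 4 (A/C), site 23 (A/G), site 36 (C/T), site 48 (T/G).
That gives 4 mismatches out of 48 aligned sites, so the Hamming distance is 4.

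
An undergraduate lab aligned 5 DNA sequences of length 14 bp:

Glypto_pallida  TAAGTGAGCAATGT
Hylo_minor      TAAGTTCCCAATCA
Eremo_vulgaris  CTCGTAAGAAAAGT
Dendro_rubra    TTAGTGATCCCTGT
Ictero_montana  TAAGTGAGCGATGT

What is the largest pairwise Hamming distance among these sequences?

10

Pairwise Hamming distances:
  Glypto_pallida vs Hylo_minor: 5
  Glypto_pallida vs Eremo_vulgaris: 6
  Glypto_pallida vs Dendro_rubra: 4
  Glypto_pallida vs Ictero_montana: 1
  Hylo_minor vs Eremo_vulgaris: 10
  Hylo_minor vs Dendro_rubra: 8
  Hylo_minor vs Ictero_montana: 6
  Eremo_vulgaris vs Dendro_rubra: 8
  Eremo_vulgaris vs Ictero_montana: 7
  Dendro_rubra vs Ictero_montana: 4
The largest is 10, between Hylo_minor and Eremo_vulgaris.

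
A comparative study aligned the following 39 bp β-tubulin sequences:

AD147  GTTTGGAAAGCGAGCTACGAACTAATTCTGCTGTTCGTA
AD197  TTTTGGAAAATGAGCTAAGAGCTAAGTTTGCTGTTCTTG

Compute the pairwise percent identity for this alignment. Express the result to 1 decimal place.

76.9%

Mismatches occur at site 1 (G/T), site 10 (G/A), site 11 (C/T), site 18 (C/A), site 21 (A/G), site 26 (T/G), site 28 (C/T), site 37 (G/T), site 39 (A/G).
30 of the 39 sites match, so the percent identity is 30/39 × 100 = 76.9%.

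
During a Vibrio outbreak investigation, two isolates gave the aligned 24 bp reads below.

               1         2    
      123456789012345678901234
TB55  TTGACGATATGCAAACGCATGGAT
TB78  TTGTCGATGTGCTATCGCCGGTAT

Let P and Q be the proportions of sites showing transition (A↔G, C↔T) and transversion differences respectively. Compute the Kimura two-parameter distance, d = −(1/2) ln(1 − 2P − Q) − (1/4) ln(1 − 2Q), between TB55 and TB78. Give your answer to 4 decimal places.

The sequences differ at positions 4 (A/T, transversion), 9 (A/G, transition), 13 (A/T, transversion), 15 (A/T, transversion), 19 (A/C, transversion), 20 (T/G, transversion), 22 (G/T, transversion).
Of the 7 differences, 1 transition and 6 transversions over 24 sites: P = 1/24 = 0.041667, Q = 6/24 = 0.250000.
d = −0.5·ln(0.666666) − 0.25·ln(0.500000) = −0.5·(-0.405466) − 0.25·(-0.693147) = 0.3760.

0.3760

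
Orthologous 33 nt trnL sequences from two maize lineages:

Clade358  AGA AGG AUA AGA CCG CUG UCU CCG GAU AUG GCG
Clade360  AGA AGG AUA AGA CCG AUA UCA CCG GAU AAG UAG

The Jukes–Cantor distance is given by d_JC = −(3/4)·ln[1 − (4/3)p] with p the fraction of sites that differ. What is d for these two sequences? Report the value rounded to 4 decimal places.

0.2082

Differing sites — 16:C/A; 18:G/A; 21:U/A; 29:U/A; 31:G/U; 32:C/A.
p = 6/33 = 0.181818.
d = −0.75 · ln(1 − (4/3)·0.181818) = −0.75 · ln(0.757576) = −0.75 · (-0.277631) = 0.2082.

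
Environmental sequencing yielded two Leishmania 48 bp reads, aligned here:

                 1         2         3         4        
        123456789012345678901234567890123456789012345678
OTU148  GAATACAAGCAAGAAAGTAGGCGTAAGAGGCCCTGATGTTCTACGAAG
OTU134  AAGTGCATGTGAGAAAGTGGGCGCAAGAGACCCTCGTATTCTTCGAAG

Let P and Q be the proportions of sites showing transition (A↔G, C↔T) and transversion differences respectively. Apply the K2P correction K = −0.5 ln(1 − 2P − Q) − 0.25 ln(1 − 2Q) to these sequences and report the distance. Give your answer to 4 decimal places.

Mismatches occur at site 1 (G→A, transition), site 3 (A→G, transition), site 5 (A→G, transition), site 8 (A→T, transversion), site 10 (C→T, transition), site 11 (A→G, transition), site 19 (A→G, transition), site 24 (T→C, transition), site 30 (G→A, transition), site 35 (G→C, transversion), site 36 (A→G, transition), site 38 (G→A, transition), site 43 (A→T, transversion).
Of the 13 differences, 10 transitions and 3 transversions over 48 sites: P = 10/48 = 0.208333, Q = 3/48 = 0.062500.
d = −0.5·ln(0.520834) − 0.25·ln(0.875000) = −0.5·(-0.652324) − 0.25·(-0.133531) = 0.3595.

0.3595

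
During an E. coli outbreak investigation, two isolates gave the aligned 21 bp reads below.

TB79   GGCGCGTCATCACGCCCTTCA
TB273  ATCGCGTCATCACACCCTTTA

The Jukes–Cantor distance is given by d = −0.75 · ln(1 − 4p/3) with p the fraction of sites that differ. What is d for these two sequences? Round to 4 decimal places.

Differing sites — 1:G/A; 2:G/T; 14:G/A; 20:C/T.
p = 4/21 = 0.190476.
d = −0.75 · ln(1 − (4/3)·0.190476) = −0.75 · ln(0.746032) = −0.75 · (-0.292987) = 0.2197.

0.2197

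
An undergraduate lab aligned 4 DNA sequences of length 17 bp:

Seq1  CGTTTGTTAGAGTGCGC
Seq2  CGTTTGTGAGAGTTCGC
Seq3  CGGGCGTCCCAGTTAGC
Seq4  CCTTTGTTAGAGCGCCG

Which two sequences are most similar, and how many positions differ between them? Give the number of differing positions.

2

Pairwise Hamming distances:
  Seq1 vs Seq2: 2
  Seq1 vs Seq3: 8
  Seq1 vs Seq4: 4
  Seq2 vs Seq3: 7
  Seq2 vs Seq4: 6
  Seq3 vs Seq4: 12
The smallest is 2, between Seq1 and Seq2.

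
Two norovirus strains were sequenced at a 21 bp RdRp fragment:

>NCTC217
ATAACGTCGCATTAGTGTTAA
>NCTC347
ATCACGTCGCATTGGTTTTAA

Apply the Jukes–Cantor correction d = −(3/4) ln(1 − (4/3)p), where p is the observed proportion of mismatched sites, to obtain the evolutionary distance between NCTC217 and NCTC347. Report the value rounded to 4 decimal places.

Mismatches occur at site 3 (A/C), site 14 (A/G), site 17 (G/T).
p = 3/21 = 0.142857.
d = −0.75 · ln(1 − (4/3)·0.142857) = −0.75 · ln(0.809524) = −0.75 · (-0.211309) = 0.1585.

0.1585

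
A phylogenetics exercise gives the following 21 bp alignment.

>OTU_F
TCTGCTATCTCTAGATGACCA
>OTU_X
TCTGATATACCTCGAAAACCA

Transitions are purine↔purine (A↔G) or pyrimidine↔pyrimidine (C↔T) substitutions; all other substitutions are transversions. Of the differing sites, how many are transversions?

Differing sites — 5:C/A (Tv); 9:C/A (Tv); 10:T/C (Ti); 13:A/C (Tv); 16:T/A (Tv); 17:G/A (Ti).
Of the 6 differences, 2 transitions and 4 transversions, so the answer is 4.

4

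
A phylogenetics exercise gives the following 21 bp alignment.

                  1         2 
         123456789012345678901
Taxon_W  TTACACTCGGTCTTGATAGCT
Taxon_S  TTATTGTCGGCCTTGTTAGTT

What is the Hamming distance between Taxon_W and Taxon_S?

6

The sequences differ at positions 4 (C/T), 5 (A/T), 6 (C/G), 11 (T/C), 16 (A/T), 20 (C/T).
That gives 6 mismatches out of 21 aligned sites, so the Hamming distance is 6.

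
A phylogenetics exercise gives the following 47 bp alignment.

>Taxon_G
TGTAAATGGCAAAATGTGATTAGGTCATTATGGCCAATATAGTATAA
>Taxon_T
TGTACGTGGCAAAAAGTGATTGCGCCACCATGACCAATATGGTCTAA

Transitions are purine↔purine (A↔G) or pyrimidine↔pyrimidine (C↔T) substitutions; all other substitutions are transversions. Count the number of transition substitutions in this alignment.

7

Differing sites — 5:A/C (Tv); 6:A/G (Ti); 15:T/A (Tv); 22:A/G (Ti); 23:G/C (Tv); 25:T/C (Ti); 28:T/C (Ti); 29:T/C (Ti); 33:G/A (Ti); 41:A/G (Ti); 44:A/C (Tv).
Of the 11 differences, 7 transitions and 4 transversions, so the answer is 7.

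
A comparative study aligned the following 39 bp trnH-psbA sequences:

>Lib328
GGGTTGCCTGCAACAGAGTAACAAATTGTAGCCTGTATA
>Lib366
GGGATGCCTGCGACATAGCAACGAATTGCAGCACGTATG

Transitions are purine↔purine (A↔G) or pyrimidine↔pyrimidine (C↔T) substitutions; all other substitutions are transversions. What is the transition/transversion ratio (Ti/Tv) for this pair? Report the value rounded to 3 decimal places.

2.000

Mismatches occur at site 4 (T↔A, transversion), site 12 (A↔G, transition), site 16 (G↔T, transversion), site 19 (T↔C, transition), site 23 (A↔G, transition), site 29 (T↔C, transition), site 33 (C↔A, transversion), site 34 (T↔C, transition), site 39 (A↔G, transition).
Of the 9 differences, 6 transitions and 3 transversions, so Ti/Tv = 6/3 = 2.000.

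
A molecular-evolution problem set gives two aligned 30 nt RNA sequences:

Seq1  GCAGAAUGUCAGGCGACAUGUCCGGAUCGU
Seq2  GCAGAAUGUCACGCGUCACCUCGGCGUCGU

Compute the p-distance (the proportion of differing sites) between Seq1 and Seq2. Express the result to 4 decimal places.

0.2333

The sequences differ at positions 12 (G/C), 16 (A/U), 19 (U/C), 20 (G/C), 23 (C/G), 25 (G/C), 26 (A/G).
There are 7 differences over 30 sites, so p = 7/30 = 0.2333.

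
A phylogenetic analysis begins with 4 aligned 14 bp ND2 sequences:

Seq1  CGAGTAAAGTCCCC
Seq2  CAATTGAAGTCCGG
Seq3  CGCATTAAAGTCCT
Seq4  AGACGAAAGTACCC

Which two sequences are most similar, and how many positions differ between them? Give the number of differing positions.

4

Pairwise Hamming distances:
  Seq1 vs Seq2: 5
  Seq1 vs Seq3: 7
  Seq1 vs Seq4: 4
  Seq2 vs Seq3: 9
  Seq2 vs Seq4: 8
  Seq3 vs Seq4: 9
The smallest is 4, between Seq1 and Seq4.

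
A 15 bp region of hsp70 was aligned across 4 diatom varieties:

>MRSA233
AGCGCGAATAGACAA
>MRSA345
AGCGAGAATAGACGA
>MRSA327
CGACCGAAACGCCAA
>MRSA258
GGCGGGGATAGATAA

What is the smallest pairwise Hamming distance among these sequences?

Pairwise Hamming distances:
  MRSA233 vs MRSA345: 2
  MRSA233 vs MRSA327: 6
  MRSA233 vs MRSA258: 4
  MRSA345 vs MRSA327: 8
  MRSA345 vs MRSA258: 5
  MRSA327 vs MRSA258: 9
The smallest is 2, between MRSA233 and MRSA345.

2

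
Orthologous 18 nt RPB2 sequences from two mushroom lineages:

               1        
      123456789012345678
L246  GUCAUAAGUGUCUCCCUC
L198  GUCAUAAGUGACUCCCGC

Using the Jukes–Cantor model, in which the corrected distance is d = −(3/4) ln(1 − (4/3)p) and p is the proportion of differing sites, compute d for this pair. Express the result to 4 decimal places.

0.1203

Mismatches occur at site 11 (U/A), site 17 (U/G).
p = 2/18 = 0.111111.
d = −0.75 · ln(1 − (4/3)·0.111111) = −0.75 · ln(0.851852) = −0.75 · (-0.160342) = 0.1203.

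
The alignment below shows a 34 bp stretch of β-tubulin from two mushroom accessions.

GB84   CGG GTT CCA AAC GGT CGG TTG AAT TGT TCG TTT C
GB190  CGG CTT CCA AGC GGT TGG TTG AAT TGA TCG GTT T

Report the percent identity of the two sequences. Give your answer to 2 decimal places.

Differing sites — 4:G/C; 11:A/G; 16:C/T; 27:T/A; 31:T/G; 34:C/T.
28 of the 34 sites match, so the percent identity is 28/34 × 100 = 82.35%.

82.35%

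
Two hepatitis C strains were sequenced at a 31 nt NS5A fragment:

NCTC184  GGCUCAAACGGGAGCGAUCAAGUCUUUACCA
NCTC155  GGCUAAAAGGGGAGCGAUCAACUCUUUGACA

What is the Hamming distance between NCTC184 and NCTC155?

Differing sites — 5:C/A; 9:C/G; 22:G/C; 28:A/G; 29:C/A.
That gives 5 mismatches out of 31 aligned sites, so the Hamming distance is 5.

5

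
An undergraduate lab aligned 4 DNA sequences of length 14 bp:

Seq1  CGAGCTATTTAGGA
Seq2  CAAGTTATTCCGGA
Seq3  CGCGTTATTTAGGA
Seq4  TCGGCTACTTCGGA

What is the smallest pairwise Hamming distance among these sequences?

Pairwise Hamming distances:
  Seq1 vs Seq2: 4
  Seq1 vs Seq3: 2
  Seq1 vs Seq4: 5
  Seq2 vs Seq3: 4
  Seq2 vs Seq4: 6
  Seq3 vs Seq4: 6
The smallest is 2, between Seq1 and Seq3.

2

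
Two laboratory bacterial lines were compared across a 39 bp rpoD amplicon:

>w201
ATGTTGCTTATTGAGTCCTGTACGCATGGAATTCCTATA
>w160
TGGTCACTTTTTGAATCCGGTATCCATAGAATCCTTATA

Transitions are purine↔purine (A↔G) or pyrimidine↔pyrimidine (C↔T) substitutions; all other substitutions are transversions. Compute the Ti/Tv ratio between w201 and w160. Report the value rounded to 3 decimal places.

1.400

Mismatches occur at site 1 (A↔T, transversion), site 2 (T↔G, transversion), site 5 (T↔C, transition), site 6 (G↔A, transition), site 10 (A↔T, transversion), site 15 (G↔A, transition), site 19 (T↔G, transversion), site 23 (C↔T, transition), site 24 (G↔C, transversion), site 28 (G↔A, transition), site 33 (T↔C, transition), site 35 (C↔T, transition).
Of the 12 differences, 7 transitions and 5 transversions, so Ti/Tv = 7/5 = 1.400.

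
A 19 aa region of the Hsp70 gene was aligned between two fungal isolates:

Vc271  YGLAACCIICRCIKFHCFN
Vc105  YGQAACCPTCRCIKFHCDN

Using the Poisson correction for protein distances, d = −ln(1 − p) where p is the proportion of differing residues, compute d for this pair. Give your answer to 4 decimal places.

Differing sites — 3:L/Q; 8:I/P; 9:I/T; 18:F/D.
p = 4/19 = 0.210526.
d = −ln(1 − 0.210526) = −ln(0.789474) = 0.2364.

0.2364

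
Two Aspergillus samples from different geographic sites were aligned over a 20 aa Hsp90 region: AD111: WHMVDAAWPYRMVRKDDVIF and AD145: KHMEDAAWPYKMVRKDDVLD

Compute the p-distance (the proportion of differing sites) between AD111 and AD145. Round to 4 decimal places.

0.2500

The sequences differ at positions 1 (W/K), 4 (V/E), 11 (R/K), 19 (I/L), 20 (F/D).
There are 5 differences over 20 sites, so p = 5/20 = 0.2500.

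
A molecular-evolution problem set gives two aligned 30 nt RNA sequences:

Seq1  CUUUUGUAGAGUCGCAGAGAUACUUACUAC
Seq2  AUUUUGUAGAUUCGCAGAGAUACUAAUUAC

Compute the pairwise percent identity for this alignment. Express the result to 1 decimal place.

The sequences differ at positions 1 (C/A), 11 (G/U), 25 (U/A), 27 (C/U).
26 of the 30 sites match, so the percent identity is 26/30 × 100 = 86.7%.

86.7%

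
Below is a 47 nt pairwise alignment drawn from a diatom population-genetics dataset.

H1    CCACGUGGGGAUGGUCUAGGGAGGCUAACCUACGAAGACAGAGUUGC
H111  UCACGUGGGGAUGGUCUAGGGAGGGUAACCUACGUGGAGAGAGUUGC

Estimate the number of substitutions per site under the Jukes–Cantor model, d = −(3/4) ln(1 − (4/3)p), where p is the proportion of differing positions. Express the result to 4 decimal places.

The sequences differ at positions 1 (C/U), 25 (C/G), 35 (A/U), 36 (A/G), 39 (C/G).
p = 5/47 = 0.106383.
d = −0.75 · ln(1 − (4/3)·0.106383) = −0.75 · ln(0.858156) = −0.75 · (-0.152969) = 0.1147.

0.1147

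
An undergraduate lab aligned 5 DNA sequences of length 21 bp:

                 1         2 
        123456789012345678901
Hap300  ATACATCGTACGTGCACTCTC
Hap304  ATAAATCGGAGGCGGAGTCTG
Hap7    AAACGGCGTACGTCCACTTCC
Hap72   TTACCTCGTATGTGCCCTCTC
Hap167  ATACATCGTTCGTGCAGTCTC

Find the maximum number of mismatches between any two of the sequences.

13

Pairwise Hamming distances:
  Hap300 vs Hap304: 7
  Hap300 vs Hap7: 6
  Hap300 vs Hap72: 4
  Hap300 vs Hap167: 2
  Hap304 vs Hap7: 13
  Hap304 vs Hap72: 10
  Hap304 vs Hap167: 7
  Hap7 vs Hap72: 9
  Hap7 vs Hap167: 8
  Hap72 vs Hap167: 6
The largest is 13, between Hap304 and Hap7.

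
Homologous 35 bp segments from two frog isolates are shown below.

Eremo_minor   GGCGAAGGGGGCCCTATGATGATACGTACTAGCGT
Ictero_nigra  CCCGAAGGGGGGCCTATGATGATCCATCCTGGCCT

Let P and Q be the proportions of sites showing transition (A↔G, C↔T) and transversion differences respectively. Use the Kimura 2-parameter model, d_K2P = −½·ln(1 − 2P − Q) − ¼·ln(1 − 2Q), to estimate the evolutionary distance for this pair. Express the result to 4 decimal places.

Mismatches occur at site 1 (G↔C, transversion), site 2 (G↔C, transversion), site 12 (C↔G, transversion), site 24 (A↔C, transversion), site 26 (G↔A, transition), site 28 (A↔C, transversion), site 31 (A↔G, transition), site 34 (G↔C, transversion).
Of the 8 differences, 2 transitions and 6 transversions over 35 sites: P = 2/35 = 0.057143, Q = 6/35 = 0.171429.
d = −0.5·ln(0.714285) − 0.25·ln(0.657142) = −0.5·(-0.336473) − 0.25·(-0.419855) = 0.2732.

0.2732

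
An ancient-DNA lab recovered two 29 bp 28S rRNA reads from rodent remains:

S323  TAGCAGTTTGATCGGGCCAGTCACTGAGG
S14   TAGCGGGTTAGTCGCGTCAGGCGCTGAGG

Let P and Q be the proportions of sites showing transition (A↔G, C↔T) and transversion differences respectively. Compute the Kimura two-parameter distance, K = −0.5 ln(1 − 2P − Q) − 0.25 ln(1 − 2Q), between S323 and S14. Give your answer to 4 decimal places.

Differing sites — 5:A/G (Ti); 7:T/G (Tv); 10:G/A (Ti); 11:A/G (Ti); 15:G/C (Tv); 17:C/T (Ti); 21:T/G (Tv); 23:A/G (Ti).
Of the 8 differences, 5 transitions and 3 transversions over 29 sites: P = 5/29 = 0.172414, Q = 3/29 = 0.103448.
d = −0.5·ln(0.551724) − 0.25·ln(0.793104) = −0.5·(-0.594707) − 0.25·(-0.231801) = 0.3553.

0.3553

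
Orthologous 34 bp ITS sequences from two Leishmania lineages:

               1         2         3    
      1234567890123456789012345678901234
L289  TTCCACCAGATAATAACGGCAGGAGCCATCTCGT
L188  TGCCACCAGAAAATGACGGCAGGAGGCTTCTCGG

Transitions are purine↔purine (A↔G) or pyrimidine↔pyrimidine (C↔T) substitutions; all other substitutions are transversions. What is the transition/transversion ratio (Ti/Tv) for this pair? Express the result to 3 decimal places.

0.200

Mismatches occur at site 2 (T→G, transversion), site 11 (T→A, transversion), site 15 (A→G, transition), site 26 (C→G, transversion), site 28 (A→T, transversion), site 34 (T→G, transversion).
Of the 6 differences, 1 transition and 5 transversions, so Ti/Tv = 1/5 = 0.200.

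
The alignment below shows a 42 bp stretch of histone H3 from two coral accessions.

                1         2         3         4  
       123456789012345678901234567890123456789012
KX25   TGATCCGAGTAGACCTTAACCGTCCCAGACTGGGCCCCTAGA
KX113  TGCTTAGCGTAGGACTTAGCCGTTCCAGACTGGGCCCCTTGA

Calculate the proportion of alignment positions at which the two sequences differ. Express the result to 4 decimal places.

Mismatches occur at site 3 (A↔C), site 5 (C↔T), site 6 (C↔A), site 8 (A↔C), site 13 (A↔G), site 14 (C↔A), site 19 (A↔G), site 24 (C↔T), site 40 (A↔T).
There are 9 differences over 42 sites, so p = 9/42 = 0.2143.

0.2143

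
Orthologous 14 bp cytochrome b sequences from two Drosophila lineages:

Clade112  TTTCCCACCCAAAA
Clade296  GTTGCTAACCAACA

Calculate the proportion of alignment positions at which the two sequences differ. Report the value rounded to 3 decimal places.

0.357

The sequences differ at positions 1 (T/G), 4 (C/G), 6 (C/T), 8 (C/A), 13 (A/C).
There are 5 differences over 14 sites, so p = 5/14 = 0.357.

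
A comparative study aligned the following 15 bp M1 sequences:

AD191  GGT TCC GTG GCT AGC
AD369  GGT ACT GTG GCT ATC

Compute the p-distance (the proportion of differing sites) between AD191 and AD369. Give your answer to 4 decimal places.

0.2000

Differing sites — 4:T/A; 6:C/T; 14:G/T.
There are 3 differences over 15 sites, so p = 3/15 = 0.2000.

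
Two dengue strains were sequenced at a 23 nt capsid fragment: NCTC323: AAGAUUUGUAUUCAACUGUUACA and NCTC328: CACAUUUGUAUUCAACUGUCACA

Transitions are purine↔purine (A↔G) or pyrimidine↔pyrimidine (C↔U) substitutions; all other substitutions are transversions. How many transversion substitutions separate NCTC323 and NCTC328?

Differing sites — 1:A/C (Tv); 3:G/C (Tv); 20:U/C (Ti).
Of the 3 differences, 1 transition and 2 transversions, so the answer is 2.

2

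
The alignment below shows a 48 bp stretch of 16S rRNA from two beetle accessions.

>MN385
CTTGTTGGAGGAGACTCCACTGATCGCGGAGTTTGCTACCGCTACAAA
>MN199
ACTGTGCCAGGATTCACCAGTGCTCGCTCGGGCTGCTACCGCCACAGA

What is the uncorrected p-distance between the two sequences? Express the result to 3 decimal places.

0.354

Mismatches occur at site 1 (C↔A), site 2 (T↔C), site 6 (T↔G), site 7 (G↔C), site 8 (G↔C), site 13 (G↔T), site 14 (A↔T), site 16 (T↔A), site 20 (C↔G), site 23 (A↔C), site 28 (G↔T), site 29 (G↔C), site 30 (A↔G), site 32 (T↔G), site 33 (T↔C), site 43 (T↔C), site 47 (A↔G).
There are 17 differences over 48 sites, so p = 17/48 = 0.354.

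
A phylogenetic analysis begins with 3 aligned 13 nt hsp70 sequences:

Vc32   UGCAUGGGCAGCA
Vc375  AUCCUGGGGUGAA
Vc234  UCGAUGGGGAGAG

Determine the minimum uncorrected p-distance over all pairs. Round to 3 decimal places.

Pairwise Hamming distances:
  Vc32 vs Vc375: 6
  Vc32 vs Vc234: 5
  Vc375 vs Vc234: 6
The smallest is 5 mismatches, between Vc32 and Vc234; p = 5/13 = 0.385.

0.385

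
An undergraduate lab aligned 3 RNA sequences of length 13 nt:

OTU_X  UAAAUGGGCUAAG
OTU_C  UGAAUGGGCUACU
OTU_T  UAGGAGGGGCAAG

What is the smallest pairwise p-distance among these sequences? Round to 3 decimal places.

0.231

Pairwise Hamming distances:
  OTU_X vs OTU_C: 3
  OTU_X vs OTU_T: 5
  OTU_C vs OTU_T: 8
The smallest is 3 mismatches, between OTU_X and OTU_C; p = 3/13 = 0.231.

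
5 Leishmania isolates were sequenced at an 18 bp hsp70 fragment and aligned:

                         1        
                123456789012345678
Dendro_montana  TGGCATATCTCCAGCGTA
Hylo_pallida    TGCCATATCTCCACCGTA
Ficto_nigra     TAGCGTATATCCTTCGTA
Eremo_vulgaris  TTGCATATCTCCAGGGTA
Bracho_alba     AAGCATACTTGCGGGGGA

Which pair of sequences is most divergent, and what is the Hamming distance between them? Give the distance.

Pairwise Hamming distances:
  Dendro_montana vs Hylo_pallida: 2
  Dendro_montana vs Ficto_nigra: 5
  Dendro_montana vs Eremo_vulgaris: 2
  Dendro_montana vs Bracho_alba: 8
  Hylo_pallida vs Ficto_nigra: 6
  Hylo_pallida vs Eremo_vulgaris: 4
  Hylo_pallida vs Bracho_alba: 10
  Ficto_nigra vs Eremo_vulgaris: 6
  Ficto_nigra vs Bracho_alba: 9
  Eremo_vulgaris vs Bracho_alba: 7
The largest is 10, between Hylo_pallida and Bracho_alba.

10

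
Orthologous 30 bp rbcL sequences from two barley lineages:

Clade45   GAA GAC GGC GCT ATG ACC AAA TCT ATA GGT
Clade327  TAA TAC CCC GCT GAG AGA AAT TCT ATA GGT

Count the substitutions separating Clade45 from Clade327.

The sequences differ at positions 1 (G/T), 4 (G/T), 7 (G/C), 8 (G/C), 13 (A/G), 14 (T/A), 17 (C/G), 18 (C/A), 21 (A/T).
That gives 9 mismatches out of 30 aligned sites, so the Hamming distance is 9.

9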